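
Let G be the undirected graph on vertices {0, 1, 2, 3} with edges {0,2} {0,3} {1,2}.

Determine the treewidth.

1

A width-1 tree decomposition is:
Bags: B1 = {0, 3}  B2 = {0, 2}  B3 = {1, 2}
Tree: B1–B2, B2–B3
The largest bag has 2 vertices, giving width 1; this decomposition certifies tw(G) ≤ 1. G has an edge, so its treewidth is at least 1. Hence tw(G) = 1 exactly.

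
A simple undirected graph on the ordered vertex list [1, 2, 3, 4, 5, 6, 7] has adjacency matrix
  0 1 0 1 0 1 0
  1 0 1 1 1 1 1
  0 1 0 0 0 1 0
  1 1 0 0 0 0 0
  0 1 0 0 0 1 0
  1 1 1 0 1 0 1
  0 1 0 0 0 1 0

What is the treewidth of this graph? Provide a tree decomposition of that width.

Treewidth 2.
Bags: B1 = {1, 2, 6}  B2 = {2, 5, 6}  B3 = {2, 3, 6}  B4 = {2, 6, 7}  B5 = {1, 2, 4}
Tree: B1–B2, B2–B3, B1–B4, B1–B5

The largest bag has 3 vertices, giving width 2; this decomposition certifies tw(G) ≤ 2. On the other hand G contains the 3-clique {1, 2, 4}. A clique must lie in a single bag of any decomposition, so no decomposition can have width below 2. Combining the bounds, tw(G) = 2.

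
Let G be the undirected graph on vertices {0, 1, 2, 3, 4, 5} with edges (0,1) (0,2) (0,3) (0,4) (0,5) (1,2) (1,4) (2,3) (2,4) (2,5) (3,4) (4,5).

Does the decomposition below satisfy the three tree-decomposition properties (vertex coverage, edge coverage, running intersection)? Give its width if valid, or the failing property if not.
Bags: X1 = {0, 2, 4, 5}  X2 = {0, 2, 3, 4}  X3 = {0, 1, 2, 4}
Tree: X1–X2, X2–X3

Checking the three conditions: (i) the bags cover all of {0, 1, 2, 3, 4, 5}; (ii) for each edge, some bag contains both endpoints; (iii) the bags containing any fixed vertex form a subtree. All hold, so the decomposition is valid with width 4 − 1 = 3.

Yes; width 3.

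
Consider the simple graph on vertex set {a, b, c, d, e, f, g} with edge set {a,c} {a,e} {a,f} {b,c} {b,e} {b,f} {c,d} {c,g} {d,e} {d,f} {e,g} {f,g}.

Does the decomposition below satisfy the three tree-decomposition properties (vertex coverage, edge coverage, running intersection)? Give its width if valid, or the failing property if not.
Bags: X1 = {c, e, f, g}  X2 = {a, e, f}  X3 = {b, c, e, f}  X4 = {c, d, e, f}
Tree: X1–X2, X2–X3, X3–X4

No — edge (c,a) lies in no bag.

A tree decomposition must satisfy three properties: every vertex lies in some bag; for every edge, both endpoints lie together in some bag; and for every vertex, the bags containing it form a connected subtree. Here edge (c,a) lies in no bag, so the decomposition is invalid.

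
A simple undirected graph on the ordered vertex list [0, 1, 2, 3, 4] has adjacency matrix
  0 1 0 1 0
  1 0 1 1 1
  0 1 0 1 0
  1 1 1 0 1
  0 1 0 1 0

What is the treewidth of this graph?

A width-2 tree decomposition is:
Bags: B1 = {1, 2, 3}  B2 = {0, 1, 3}  B3 = {1, 3, 4}
Tree: B1–B2, B2–B3
Every bag has size at most 3, so the width is 3 − 1 = 2 and tw(G) ≤ 2. Conversely, {0, 1, 3} is a clique of size 3, and the vertices of any clique must share a bag in every tree decomposition; so some bag has ≥ 3 vertices and tw(G) ≥ 2. Combining the bounds, tw(G) = 2.

2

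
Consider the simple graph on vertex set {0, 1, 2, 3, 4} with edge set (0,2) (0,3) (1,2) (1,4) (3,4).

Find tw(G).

2

A width-2 tree decomposition is:
Bags: B1 = {0, 3, 4}  B2 = {0, 2, 4}  B3 = {1, 2, 4}
Tree: B1–B2, B2–B3
The largest bag has 3 vertices, giving width 2; this decomposition certifies tw(G) ≤ 2. Since 4–3–0–2–1–4 is a cycle in G, G is not acyclic. Forests are exactly the graphs of treewidth ≤ 1, so tw(G) ≥ 2. Therefore the treewidth is 2.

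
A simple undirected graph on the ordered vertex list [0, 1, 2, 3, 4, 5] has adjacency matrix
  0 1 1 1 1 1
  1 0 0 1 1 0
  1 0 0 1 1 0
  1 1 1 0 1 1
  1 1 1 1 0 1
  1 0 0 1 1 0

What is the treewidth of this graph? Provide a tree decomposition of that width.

Treewidth 3.
One optimal decomposition is:
Bags: B1 = {0, 3, 4, 5}  B2 = {0, 2, 3, 4}  B3 = {0, 1, 3, 4}
Tree: B1–B2, B2–B3

The largest bag has 4 vertices, giving width 3; this decomposition certifies tw(G) ≤ 3. For the lower bound, the 4 vertices {0, 1, 3, 4} are pairwise adjacent, and any tree decomposition puts a clique entirely inside one bag — forcing width ≥ 3. Therefore the treewidth is 3.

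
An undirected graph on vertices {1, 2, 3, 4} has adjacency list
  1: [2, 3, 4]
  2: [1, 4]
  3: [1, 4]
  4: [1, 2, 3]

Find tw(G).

A width-2 tree decomposition is:
Bags: B1 = {1, 3, 4}  B2 = {1, 2, 4}
Tree: B1–B2
The largest bag has 3 vertices, giving width 2; this decomposition certifies tw(G) ≤ 2. Conversely, {1, 2, 4} is a clique of size 3, and the vertices of any clique must share a bag in every tree decomposition; so some bag has ≥ 3 vertices and tw(G) ≥ 2. Therefore the treewidth is 2.

2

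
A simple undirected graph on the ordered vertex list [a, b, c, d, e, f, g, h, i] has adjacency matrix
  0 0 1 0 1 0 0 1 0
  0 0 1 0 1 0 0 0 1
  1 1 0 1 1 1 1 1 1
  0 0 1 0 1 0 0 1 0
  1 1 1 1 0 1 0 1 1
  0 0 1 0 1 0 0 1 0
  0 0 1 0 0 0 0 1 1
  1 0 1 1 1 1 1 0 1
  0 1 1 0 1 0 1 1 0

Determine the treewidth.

3

A width-3 tree decomposition is:
Bags: B1 = {c, e, h, i}  B2 = {a, c, e, h}  B3 = {c, g, h, i}  B4 = {c, d, e, h}  B5 = {b, c, e, i}  B6 = {c, e, f, h}
Tree: B1–B2, B1–B3, B2–B4, B1–B5, B4–B6
The largest bag has 4 vertices, giving width 3; this decomposition certifies tw(G) ≤ 3. For the lower bound, the 4 vertices {c, g, h, i} are pairwise adjacent, and any tree decomposition puts a clique entirely inside one bag — forcing width ≥ 3. Combining the bounds, tw(G) = 3.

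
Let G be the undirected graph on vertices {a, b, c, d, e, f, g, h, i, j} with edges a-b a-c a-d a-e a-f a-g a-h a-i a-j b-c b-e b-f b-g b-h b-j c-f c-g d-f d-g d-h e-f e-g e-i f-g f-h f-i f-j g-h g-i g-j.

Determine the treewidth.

A width-4 tree decomposition is:
Bags: B1 = {a, e, f, g, i}  B2 = {a, b, e, f, g}  B3 = {a, b, f, g, h}  B4 = {a, b, c, f, g}  B5 = {a, b, f, g, j}  B6 = {a, d, f, g, h}
Tree: B1–B2, B2–B3, B2–B4, B4–B5, B3–B6
Each bag holds 5 vertices, so the decomposition has width 4, which upper-bounds the treewidth. For the lower bound, the 5 vertices {a, d, f, g, h} are pairwise adjacent, and any tree decomposition puts a clique entirely inside one bag — forcing width ≥ 4. Hence tw(G) = 4 exactly.

4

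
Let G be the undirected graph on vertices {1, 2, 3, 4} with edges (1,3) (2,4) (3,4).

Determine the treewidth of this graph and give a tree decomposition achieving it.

Each bag holds 2 vertices, so the decomposition has width 1, which upper-bounds the treewidth. G has an edge, so its treewidth is at least 1. Therefore the treewidth is 1.

Treewidth 1.
Bags: B1 = {3, 4}  B2 = {2, 4}  B3 = {1, 3}
Tree: B1–B2, B1–B3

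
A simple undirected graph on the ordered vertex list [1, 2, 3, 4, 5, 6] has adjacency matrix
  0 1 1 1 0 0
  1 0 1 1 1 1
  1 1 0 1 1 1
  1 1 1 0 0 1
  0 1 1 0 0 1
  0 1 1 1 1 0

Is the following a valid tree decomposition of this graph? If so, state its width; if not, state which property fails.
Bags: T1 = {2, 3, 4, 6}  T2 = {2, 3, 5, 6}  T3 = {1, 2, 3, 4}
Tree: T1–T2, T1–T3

Every vertex of G appears in some bag (union = {1, 2, 3, 4, 5, 6}); every edge is covered by a bag; and for each vertex v the set of bags containing v is connected in the bag tree. The decomposition is therefore valid. The largest bag has 4 vertices, so the width is 3.

Yes; width 3.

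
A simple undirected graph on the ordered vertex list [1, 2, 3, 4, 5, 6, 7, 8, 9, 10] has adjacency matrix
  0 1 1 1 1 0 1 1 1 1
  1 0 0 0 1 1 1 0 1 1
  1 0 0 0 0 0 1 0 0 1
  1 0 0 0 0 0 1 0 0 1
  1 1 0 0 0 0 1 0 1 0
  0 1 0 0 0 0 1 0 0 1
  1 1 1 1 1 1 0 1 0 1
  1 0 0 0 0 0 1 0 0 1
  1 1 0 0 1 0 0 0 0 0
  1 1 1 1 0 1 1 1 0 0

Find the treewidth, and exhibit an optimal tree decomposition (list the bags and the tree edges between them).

The largest bag has 4 vertices, giving width 3; this decomposition certifies tw(G) ≤ 3. On the other hand G contains the 4-clique {1, 2, 5, 9}. A clique must lie in a single bag of any decomposition, so no decomposition can have width below 3. Hence tw(G) = 3 exactly.

Treewidth 3.
Bags: B1 = {1, 4, 7, 10}  B2 = {1, 2, 7, 10}  B3 = {1, 3, 7, 10}  B4 = {1, 2, 5, 7}  B5 = {1, 2, 5, 9}  B6 = {1, 7, 8, 10}  B7 = {2, 6, 7, 10}
Tree: B1–B2, B2–B3, B2–B4, B4–B5, B3–B6, B2–B7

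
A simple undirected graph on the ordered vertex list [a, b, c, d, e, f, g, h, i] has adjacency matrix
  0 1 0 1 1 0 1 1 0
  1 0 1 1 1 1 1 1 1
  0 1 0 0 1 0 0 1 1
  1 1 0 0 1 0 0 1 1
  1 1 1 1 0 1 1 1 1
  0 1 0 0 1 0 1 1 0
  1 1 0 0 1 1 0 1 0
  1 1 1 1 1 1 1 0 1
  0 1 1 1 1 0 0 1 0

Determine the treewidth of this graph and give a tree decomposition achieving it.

The largest bag has 5 vertices, giving width 4; this decomposition certifies tw(G) ≤ 4. For the lower bound, the 5 vertices {a, b, d, e, h} are pairwise adjacent, and any tree decomposition puts a clique entirely inside one bag — forcing width ≥ 4. Hence tw(G) = 4 exactly.

Treewidth 4.
One such decomposition:
Bags: B1 = {a, b, d, e, h}  B2 = {b, d, e, h, i}  B3 = {b, c, e, h, i}  B4 = {a, b, e, g, h}  B5 = {b, e, f, g, h}
Tree: B1–B2, B2–B3, B1–B4, B4–B5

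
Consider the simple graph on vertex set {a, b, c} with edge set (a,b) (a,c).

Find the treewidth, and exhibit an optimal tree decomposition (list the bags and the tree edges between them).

Each bag holds 2 vertices, so the decomposition has width 1, which upper-bounds the treewidth. G has an edge, so its treewidth is at least 1. Hence tw(G) = 1 exactly.

Treewidth 1.
Bags: B1 = {a, b}  B2 = {a, c}
Tree: B1–B2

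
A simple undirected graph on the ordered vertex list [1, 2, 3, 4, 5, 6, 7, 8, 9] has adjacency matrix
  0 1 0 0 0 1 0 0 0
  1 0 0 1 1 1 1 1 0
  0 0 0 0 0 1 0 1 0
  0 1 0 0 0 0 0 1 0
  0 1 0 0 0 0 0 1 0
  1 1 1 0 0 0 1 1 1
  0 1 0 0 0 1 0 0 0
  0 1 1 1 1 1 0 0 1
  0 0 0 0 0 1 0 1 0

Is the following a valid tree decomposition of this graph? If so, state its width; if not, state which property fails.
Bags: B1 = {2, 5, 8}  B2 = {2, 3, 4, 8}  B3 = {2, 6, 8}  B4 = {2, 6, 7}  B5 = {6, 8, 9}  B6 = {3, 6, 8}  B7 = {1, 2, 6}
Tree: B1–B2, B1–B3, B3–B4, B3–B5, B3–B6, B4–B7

A tree decomposition must satisfy three properties: every vertex lies in some bag; for every edge, both endpoints lie together in some bag; and for every vertex, the bags containing it form a connected subtree. Here bags containing vertex 3 are not connected in the tree, so the decomposition is invalid.

No — bags containing vertex 3 are not connected in the tree.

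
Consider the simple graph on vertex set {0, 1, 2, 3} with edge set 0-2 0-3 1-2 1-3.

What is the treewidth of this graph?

A width-2 tree decomposition is:
Bags: B1 = {0, 1, 2}  B2 = {0, 1, 3}
Tree: B1–B2
The largest bag has 3 vertices, giving width 2; this decomposition certifies tw(G) ≤ 2. The edges 1–2–0–3–1 form a cycle, so G is not a tree and its treewidth is at least 2. Hence tw(G) = 2 exactly.

2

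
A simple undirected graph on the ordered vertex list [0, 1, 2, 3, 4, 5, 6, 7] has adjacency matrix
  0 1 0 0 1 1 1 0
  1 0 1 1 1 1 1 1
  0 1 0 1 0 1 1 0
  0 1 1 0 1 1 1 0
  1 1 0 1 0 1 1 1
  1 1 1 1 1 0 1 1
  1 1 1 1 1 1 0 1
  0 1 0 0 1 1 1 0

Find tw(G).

4

A width-4 tree decomposition is:
Bags: B1 = {0, 1, 4, 5, 6}  B2 = {1, 3, 4, 5, 6}  B3 = {1, 2, 3, 5, 6}  B4 = {1, 4, 5, 6, 7}
Tree: B1–B2, B2–B3, B1–B4
Each bag holds 5 vertices, so the decomposition has width 4, which upper-bounds the treewidth. On the other hand G contains the 5-clique {1, 2, 3, 5, 6}. A clique must lie in a single bag of any decomposition, so no decomposition can have width below 4. Hence tw(G) = 4 exactly.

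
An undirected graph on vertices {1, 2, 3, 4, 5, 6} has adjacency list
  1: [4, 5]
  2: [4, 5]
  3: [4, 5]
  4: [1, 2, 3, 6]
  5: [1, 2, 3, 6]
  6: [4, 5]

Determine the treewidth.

2

A width-2 tree decomposition is:
Bags: B1 = {4, 5, 6}  B2 = {2, 4, 5}  B3 = {1, 4, 5}  B4 = {3, 4, 5}
Tree: B1–B2, B2–B3, B3–B4
The largest bag has 3 vertices, giving width 2; this decomposition certifies tw(G) ≤ 2. Since 5–6–4–2–5 is a cycle in G, G is not acyclic. Forests are exactly the graphs of treewidth ≤ 1, so tw(G) ≥ 2. Therefore the treewidth is 2.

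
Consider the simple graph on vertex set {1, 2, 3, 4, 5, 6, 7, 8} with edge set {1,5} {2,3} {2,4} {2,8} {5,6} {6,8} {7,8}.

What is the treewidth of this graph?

1

A width-1 tree decomposition is:
Bags: B1 = {2, 8}  B2 = {6, 8}  B3 = {5, 6}  B4 = {2, 4}  B5 = {7, 8}  B6 = {1, 5}  B7 = {2, 3}
Tree: B1–B2, B2–B3, B1–B4, B2–B5, B3–B6, B1–B7
The largest bag has 2 vertices, giving width 1; this decomposition certifies tw(G) ≤ 1. Any graph with an edge has treewidth ≥ 1, and G has the edge 8–2. Combining the bounds, tw(G) = 1.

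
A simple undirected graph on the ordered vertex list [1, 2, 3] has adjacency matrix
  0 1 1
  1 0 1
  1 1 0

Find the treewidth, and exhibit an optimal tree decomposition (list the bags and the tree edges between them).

Treewidth 2.
Bags: B1 = {1, 2, 3}
Tree: (single bag)

A single bag containing all 3 vertices is trivially a valid decomposition of width 2. On the other hand G contains the 3-clique {1, 2, 3}. A clique must lie in a single bag of any decomposition, so no decomposition can have width below 2. The upper and lower bounds meet at 2, so that is the treewidth.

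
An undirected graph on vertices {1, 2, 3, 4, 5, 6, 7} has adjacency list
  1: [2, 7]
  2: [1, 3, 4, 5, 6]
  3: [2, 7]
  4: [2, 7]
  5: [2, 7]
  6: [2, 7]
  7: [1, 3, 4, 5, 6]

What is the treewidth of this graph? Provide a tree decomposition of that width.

Each bag holds 3 vertices, so the decomposition has width 2, which upper-bounds the treewidth. Since 7–5–2–1–7 is a cycle in G, G is not acyclic. Forests are exactly the graphs of treewidth ≤ 1, so tw(G) ≥ 2. Therefore the treewidth is 2.

Treewidth 2.
One optimal decomposition is:
Bags: B1 = {2, 5, 7}  B2 = {1, 2, 7}  B3 = {2, 4, 7}  B4 = {2, 3, 7}  B5 = {2, 6, 7}
Tree: B1–B2, B2–B3, B3–B4, B4–B5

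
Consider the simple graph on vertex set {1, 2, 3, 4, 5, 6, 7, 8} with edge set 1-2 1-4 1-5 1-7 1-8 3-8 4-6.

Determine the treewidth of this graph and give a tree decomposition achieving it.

Treewidth 1.
One such decomposition:
Bags: B1 = {1, 4}  B2 = {1, 8}  B3 = {4, 6}  B4 = {1, 7}  B5 = {3, 8}  B6 = {1, 2}  B7 = {1, 5}
Tree: B1–B2, B1–B3, B2–B4, B2–B5, B2–B6, B1–B7

Every bag has size at most 2, so the width is 2 − 1 = 1 and tw(G) ≤ 1. Any graph with an edge has treewidth ≥ 1, and G has the edge 1–4. Hence tw(G) = 1 exactly.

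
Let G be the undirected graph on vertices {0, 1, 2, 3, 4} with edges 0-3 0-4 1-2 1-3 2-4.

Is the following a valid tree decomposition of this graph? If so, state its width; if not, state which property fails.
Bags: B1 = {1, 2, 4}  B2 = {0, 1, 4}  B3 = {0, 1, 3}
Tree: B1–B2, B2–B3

Every vertex of G appears in some bag (union = {0, 1, 2, 3, 4}); every edge is covered by a bag; and for each vertex v the set of bags containing v is connected in the bag tree. The decomposition is therefore valid. The largest bag has 3 vertices, so the width is 2.

Yes; width 2.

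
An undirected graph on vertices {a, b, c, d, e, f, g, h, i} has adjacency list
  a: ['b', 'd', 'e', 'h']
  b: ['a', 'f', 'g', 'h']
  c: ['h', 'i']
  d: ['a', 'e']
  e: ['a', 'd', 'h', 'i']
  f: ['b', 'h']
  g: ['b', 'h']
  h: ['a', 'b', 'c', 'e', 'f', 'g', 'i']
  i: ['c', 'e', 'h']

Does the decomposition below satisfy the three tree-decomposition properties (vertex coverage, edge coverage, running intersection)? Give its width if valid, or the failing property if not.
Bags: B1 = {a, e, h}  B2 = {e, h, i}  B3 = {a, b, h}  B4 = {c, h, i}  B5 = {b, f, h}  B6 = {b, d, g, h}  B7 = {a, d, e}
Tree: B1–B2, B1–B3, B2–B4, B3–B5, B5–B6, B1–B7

A tree decomposition must satisfy three properties: every vertex lies in some bag; for every edge, both endpoints lie together in some bag; and for every vertex, the bags containing it form a connected subtree. Here bags containing vertex d are not connected in the tree, so the decomposition is invalid.

No — bags containing vertex d are not connected in the tree.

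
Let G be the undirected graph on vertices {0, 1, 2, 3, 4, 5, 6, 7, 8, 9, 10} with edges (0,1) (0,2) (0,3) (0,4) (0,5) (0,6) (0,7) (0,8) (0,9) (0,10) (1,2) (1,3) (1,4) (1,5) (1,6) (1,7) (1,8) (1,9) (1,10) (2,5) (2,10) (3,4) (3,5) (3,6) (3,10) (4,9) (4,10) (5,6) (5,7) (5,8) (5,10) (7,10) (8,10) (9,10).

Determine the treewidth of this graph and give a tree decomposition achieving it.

Each bag holds 5 vertices, so the decomposition has width 4, which upper-bounds the treewidth. For the lower bound, the 5 vertices {0, 1, 4, 9, 10} are pairwise adjacent, and any tree decomposition puts a clique entirely inside one bag — forcing width ≥ 4. Therefore the treewidth is 4.

Treewidth 4.
One optimal decomposition is:
Bags: B1 = {0, 1, 2, 5, 10}  B2 = {0, 1, 5, 8, 10}  B3 = {0, 1, 3, 5, 10}  B4 = {0, 1, 3, 4, 10}  B5 = {0, 1, 5, 7, 10}  B6 = {0, 1, 3, 5, 6}  B7 = {0, 1, 4, 9, 10}
Tree: B1–B2, B2–B3, B3–B4, B1–B5, B3–B6, B4–B7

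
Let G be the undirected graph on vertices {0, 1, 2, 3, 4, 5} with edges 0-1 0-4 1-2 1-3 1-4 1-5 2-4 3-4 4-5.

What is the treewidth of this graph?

2

A width-2 tree decomposition is:
Bags: B1 = {1, 2, 4}  B2 = {1, 3, 4}  B3 = {1, 4, 5}  B4 = {0, 1, 4}
Tree: B1–B2, B2–B3, B2–B4
The largest bag has 3 vertices, giving width 2; this decomposition certifies tw(G) ≤ 2. On the other hand G contains the 3-clique {0, 1, 4}. A clique must lie in a single bag of any decomposition, so no decomposition can have width below 2. Therefore the treewidth is 2.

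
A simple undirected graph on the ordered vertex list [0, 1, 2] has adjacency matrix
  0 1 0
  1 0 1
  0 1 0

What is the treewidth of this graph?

1

A width-1 tree decomposition is:
Bags: B1 = {0, 1}  B2 = {1, 2}
Tree: B1–B2
The largest bag has 2 vertices, giving width 1; this decomposition certifies tw(G) ≤ 1. Any graph with an edge has treewidth ≥ 1, and G has the edge 0–1. Hence tw(G) = 1 exactly.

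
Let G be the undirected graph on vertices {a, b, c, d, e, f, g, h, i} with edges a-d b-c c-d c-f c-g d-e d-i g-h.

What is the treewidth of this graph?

A width-1 tree decomposition is:
Bags: B1 = {d, e}  B2 = {c, d}  B3 = {a, d}  B4 = {b, c}  B5 = {d, i}  B6 = {c, g}  B7 = {c, f}  B8 = {g, h}
Tree: B1–B2, B2–B3, B2–B4, B3–B5, B4–B6, B2–B7, B6–B8
The largest bag has 2 vertices, giving width 1; this decomposition certifies tw(G) ≤ 1. Since G has at least one edge (e.g. e–d), it is not an edgeless graph, so tw(G) ≥ 1. The upper and lower bounds meet at 1, so that is the treewidth.

1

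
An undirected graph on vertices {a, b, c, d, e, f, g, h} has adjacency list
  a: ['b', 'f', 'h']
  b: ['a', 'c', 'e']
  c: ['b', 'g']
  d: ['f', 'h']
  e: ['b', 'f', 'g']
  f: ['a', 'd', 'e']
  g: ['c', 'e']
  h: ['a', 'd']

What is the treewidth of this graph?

2

A width-2 tree decomposition is:
Bags: B1 = {a, d, h}  B2 = {a, d, f}  B3 = {a, b, f}  B4 = {b, e, f}  B5 = {b, c, e}  B6 = {c, e, g}
Tree: B1–B2, B2–B3, B3–B4, B4–B5, B5–B6
Every bag has size at most 3, so the width is 3 − 1 = 2 and tw(G) ≤ 2. For the lower bound, G contains the cycle h–d–f–a–h, so G is not a forest; only forests have treewidth ≤ 1, hence tw(G) ≥ 2. The upper and lower bounds meet at 2, so that is the treewidth.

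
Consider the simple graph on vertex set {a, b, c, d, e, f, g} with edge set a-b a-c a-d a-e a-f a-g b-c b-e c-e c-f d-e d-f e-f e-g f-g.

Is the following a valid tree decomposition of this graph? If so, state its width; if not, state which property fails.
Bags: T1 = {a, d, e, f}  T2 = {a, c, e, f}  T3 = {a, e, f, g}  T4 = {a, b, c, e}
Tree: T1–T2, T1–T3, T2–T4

Yes; width 3.

Every vertex of G appears in some bag (union = {a, b, c, d, e, f, g}); every edge is covered by a bag; and for each vertex v the set of bags containing v is connected in the bag tree. The decomposition is therefore valid. The largest bag has 4 vertices, so the width is 3.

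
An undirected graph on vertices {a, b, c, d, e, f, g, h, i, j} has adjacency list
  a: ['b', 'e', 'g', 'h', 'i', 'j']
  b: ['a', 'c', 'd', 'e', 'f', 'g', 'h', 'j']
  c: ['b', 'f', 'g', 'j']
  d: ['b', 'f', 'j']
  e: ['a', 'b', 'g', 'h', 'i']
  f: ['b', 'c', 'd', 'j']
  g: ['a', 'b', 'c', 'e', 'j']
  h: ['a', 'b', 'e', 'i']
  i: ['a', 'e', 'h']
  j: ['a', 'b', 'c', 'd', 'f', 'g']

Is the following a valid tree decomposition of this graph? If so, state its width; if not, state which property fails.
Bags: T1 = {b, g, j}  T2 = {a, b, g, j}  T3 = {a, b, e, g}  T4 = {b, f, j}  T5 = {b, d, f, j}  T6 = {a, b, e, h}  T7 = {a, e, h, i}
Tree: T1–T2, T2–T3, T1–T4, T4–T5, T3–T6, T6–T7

A tree decomposition must satisfy three properties: every vertex lies in some bag; for every edge, both endpoints lie together in some bag; and for every vertex, the bags containing it form a connected subtree. Here vertex c appears in no bag, so the decomposition is invalid.

No — vertex c appears in no bag.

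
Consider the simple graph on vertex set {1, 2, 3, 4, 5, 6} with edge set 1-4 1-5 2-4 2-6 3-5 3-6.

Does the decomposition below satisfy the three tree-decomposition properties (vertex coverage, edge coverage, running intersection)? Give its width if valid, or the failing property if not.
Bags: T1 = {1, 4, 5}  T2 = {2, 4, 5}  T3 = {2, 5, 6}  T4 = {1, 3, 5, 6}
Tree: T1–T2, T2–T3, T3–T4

A tree decomposition must satisfy three properties: every vertex lies in some bag; for every edge, both endpoints lie together in some bag; and for every vertex, the bags containing it form a connected subtree. Here bags containing vertex 1 are not connected in the tree, so the decomposition is invalid.

No — bags containing vertex 1 are not connected in the tree.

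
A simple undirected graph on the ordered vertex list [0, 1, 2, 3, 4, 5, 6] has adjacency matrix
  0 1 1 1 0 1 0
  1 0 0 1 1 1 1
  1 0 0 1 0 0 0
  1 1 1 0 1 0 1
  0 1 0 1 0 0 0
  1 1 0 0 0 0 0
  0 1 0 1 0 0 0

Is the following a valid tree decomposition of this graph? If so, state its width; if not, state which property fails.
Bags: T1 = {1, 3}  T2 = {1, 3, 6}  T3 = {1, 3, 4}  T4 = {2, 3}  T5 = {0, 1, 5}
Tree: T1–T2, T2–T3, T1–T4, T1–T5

No — edge (0,3) lies in no bag.

A tree decomposition must satisfy three properties: every vertex lies in some bag; for every edge, both endpoints lie together in some bag; and for every vertex, the bags containing it form a connected subtree. Here edge (0,3) lies in no bag, so the decomposition is invalid.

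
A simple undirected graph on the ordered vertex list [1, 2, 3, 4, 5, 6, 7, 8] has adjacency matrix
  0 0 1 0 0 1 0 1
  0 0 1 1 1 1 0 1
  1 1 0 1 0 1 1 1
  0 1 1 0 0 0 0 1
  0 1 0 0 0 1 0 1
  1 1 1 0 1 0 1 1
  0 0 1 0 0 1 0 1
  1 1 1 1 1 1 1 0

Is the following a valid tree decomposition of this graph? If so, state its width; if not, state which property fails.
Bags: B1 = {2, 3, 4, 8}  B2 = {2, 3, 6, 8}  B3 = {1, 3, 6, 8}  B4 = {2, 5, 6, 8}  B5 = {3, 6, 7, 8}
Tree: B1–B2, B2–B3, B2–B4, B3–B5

Vertex coverage: the bags together contain {1, 2, 3, 4, 5, 6, 7, 8}, the full vertex set. Edge coverage: each edge of G has both endpoints in at least one bag. Running intersection: for every vertex, the bags containing it form a connected subtree. All three properties hold, so this is a valid tree decomposition of width max|bag| − 1 = 3, and hence tw(G) ≤ 3.

Yes; width 3.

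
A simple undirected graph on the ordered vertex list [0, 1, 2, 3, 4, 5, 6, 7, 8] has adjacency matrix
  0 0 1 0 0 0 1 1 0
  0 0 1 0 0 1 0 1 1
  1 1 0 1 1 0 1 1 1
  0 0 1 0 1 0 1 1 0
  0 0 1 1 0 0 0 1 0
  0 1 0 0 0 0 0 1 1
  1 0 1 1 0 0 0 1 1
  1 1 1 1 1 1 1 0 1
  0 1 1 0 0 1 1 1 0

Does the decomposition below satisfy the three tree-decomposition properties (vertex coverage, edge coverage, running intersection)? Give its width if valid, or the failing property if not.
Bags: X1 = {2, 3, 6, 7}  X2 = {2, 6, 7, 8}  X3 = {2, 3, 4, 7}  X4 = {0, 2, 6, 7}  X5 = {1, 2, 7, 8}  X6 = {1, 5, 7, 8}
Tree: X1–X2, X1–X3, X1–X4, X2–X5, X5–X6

Checking the three conditions: (i) the bags cover all of {0, 1, 2, 3, 4, 5, 6, 7, 8}; (ii) for each edge, some bag contains both endpoints; (iii) the bags containing any fixed vertex form a subtree. All hold, so the decomposition is valid with width 4 − 1 = 3.

Yes; width 3.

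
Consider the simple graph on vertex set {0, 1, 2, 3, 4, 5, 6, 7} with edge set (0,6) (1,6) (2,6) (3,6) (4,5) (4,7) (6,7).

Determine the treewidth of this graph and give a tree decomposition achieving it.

Treewidth 1.
Bags: B1 = {4, 5}  B2 = {4, 7}  B3 = {6, 7}  B4 = {0, 6}  B5 = {2, 6}  B6 = {3, 6}  B7 = {1, 6}
Tree: B1–B2, B2–B3, B3–B4, B4–B5, B4–B6, B4–B7

The largest bag has 2 vertices, giving width 1; this decomposition certifies tw(G) ≤ 1. Since G has at least one edge (e.g. 5–4), it is not an edgeless graph, so tw(G) ≥ 1. Therefore the treewidth is 1.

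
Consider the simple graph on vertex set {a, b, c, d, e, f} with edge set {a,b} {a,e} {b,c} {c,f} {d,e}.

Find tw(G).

A width-1 tree decomposition is:
Bags: B1 = {c, f}  B2 = {b, c}  B3 = {a, b}  B4 = {a, e}  B5 = {d, e}
Tree: B1–B2, B2–B3, B3–B4, B4–B5
Each bag holds 2 vertices, so the decomposition has width 1, which upper-bounds the treewidth. Since G has at least one edge (e.g. f–c), it is not an edgeless graph, so tw(G) ≥ 1. Hence tw(G) = 1 exactly.

1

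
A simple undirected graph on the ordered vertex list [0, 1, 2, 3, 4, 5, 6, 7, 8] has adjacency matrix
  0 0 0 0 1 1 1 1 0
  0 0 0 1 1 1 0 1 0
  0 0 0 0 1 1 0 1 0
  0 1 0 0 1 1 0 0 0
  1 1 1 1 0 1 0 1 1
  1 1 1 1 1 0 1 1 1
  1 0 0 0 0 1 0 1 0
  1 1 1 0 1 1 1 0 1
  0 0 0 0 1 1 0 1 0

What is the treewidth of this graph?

A width-3 tree decomposition is:
Bags: B1 = {2, 4, 5, 7}  B2 = {1, 4, 5, 7}  B3 = {0, 4, 5, 7}  B4 = {0, 5, 6, 7}  B5 = {4, 5, 7, 8}  B6 = {1, 3, 4, 5}
Tree: B1–B2, B2–B3, B3–B4, B3–B5, B2–B6
Every bag has size at most 4, so the width is 4 − 1 = 3 and tw(G) ≤ 3. On the other hand G contains the 4-clique {1, 3, 4, 5}. A clique must lie in a single bag of any decomposition, so no decomposition can have width below 3. Combining the bounds, tw(G) = 3.

3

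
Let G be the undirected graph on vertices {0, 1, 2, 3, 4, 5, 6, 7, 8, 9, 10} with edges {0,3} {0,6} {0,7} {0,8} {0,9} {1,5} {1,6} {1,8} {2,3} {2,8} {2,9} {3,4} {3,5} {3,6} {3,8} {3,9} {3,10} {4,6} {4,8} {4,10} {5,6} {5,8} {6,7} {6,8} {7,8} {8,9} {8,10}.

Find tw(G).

3

A width-3 tree decomposition is:
Bags: B1 = {0, 3, 6, 8}  B2 = {0, 3, 8, 9}  B3 = {3, 4, 6, 8}  B4 = {0, 6, 7, 8}  B5 = {3, 4, 8, 10}  B6 = {3, 5, 6, 8}  B7 = {2, 3, 8, 9}  B8 = {1, 5, 6, 8}
Tree: B1–B2, B1–B3, B1–B4, B3–B5, B1–B6, B2–B7, B6–B8
The largest bag has 4 vertices, giving width 3; this decomposition certifies tw(G) ≤ 3. Conversely, {1, 5, 6, 8} is a clique of size 4, and the vertices of any clique must share a bag in every tree decomposition; so some bag has ≥ 4 vertices and tw(G) ≥ 3. Therefore the treewidth is 3.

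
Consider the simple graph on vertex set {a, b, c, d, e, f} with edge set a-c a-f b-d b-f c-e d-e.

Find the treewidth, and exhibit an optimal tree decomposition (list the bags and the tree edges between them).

Treewidth 2.
One optimal decomposition is:
Bags: B1 = {b, d, e}  B2 = {b, e, f}  B3 = {a, e, f}  B4 = {a, c, e}
Tree: B1–B2, B2–B3, B3–B4

Every bag has size at most 3, so the width is 3 − 1 = 2 and tw(G) ≤ 2. Since e–d–b–f–a–c–e is a cycle in G, G is not acyclic. Forests are exactly the graphs of treewidth ≤ 1, so tw(G) ≥ 2. Hence tw(G) = 2 exactly.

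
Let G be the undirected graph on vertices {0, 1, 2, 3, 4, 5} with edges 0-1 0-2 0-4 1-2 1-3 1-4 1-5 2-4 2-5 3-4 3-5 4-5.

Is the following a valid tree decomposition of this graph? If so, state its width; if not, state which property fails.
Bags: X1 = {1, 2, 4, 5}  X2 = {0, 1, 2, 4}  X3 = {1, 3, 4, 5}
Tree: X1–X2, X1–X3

Every vertex of G appears in some bag (union = {0, 1, 2, 3, 4, 5}); every edge is covered by a bag; and for each vertex v the set of bags containing v is connected in the bag tree. The decomposition is therefore valid. The largest bag has 4 vertices, so the width is 3.

Yes; width 3.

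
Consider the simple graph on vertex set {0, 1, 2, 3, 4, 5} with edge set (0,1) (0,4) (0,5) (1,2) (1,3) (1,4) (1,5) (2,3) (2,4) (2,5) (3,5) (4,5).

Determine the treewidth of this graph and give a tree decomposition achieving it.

Every bag has size at most 4, so the width is 4 − 1 = 3 and tw(G) ≤ 3. For the lower bound, the 4 vertices {0, 1, 4, 5} are pairwise adjacent, and any tree decomposition puts a clique entirely inside one bag — forcing width ≥ 3. The upper and lower bounds meet at 3, so that is the treewidth.

Treewidth 3.
One optimal decomposition is:
Bags: B1 = {0, 1, 4, 5}  B2 = {1, 2, 4, 5}  B3 = {1, 2, 3, 5}
Tree: B1–B2, B2–B3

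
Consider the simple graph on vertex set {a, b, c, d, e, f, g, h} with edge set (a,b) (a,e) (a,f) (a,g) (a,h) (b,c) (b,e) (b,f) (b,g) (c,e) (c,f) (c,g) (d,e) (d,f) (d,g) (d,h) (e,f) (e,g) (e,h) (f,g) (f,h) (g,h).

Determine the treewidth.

A width-4 tree decomposition is:
Bags: B1 = {a, b, e, f, g}  B2 = {b, c, e, f, g}  B3 = {a, e, f, g, h}  B4 = {d, e, f, g, h}
Tree: B1–B2, B1–B3, B3–B4
The largest bag has 5 vertices, giving width 4; this decomposition certifies tw(G) ≤ 4. On the other hand G contains the 5-clique {d, e, f, g, h}. A clique must lie in a single bag of any decomposition, so no decomposition can have width below 4. Combining the bounds, tw(G) = 4.

4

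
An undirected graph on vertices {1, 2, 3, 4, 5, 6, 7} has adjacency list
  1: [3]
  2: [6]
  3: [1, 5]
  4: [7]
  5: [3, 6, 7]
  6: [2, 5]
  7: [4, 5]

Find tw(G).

A width-1 tree decomposition is:
Bags: B1 = {3, 5}  B2 = {5, 6}  B3 = {2, 6}  B4 = {5, 7}  B5 = {1, 3}  B6 = {4, 7}
Tree: B1–B2, B2–B3, B1–B4, B1–B5, B4–B6
The largest bag has 2 vertices, giving width 1; this decomposition certifies tw(G) ≤ 1. Any graph with an edge has treewidth ≥ 1, and G has the edge 3–5. Combining the bounds, tw(G) = 1.

1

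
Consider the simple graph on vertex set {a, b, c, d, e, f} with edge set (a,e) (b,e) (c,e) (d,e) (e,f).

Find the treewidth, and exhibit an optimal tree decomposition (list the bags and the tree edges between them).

The largest bag has 2 vertices, giving width 1; this decomposition certifies tw(G) ≤ 1. G has an edge, so its treewidth is at least 1. Hence tw(G) = 1 exactly.

Treewidth 1.
One such decomposition:
Bags: B1 = {c, e}  B2 = {e, f}  B3 = {d, e}  B4 = {b, e}  B5 = {a, e}
Tree: B1–B2, B2–B3, B2–B4, B4–B5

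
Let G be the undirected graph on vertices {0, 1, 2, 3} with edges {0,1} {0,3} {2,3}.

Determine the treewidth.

1

A width-1 tree decomposition is:
Bags: B1 = {2, 3}  B2 = {0, 3}  B3 = {0, 1}
Tree: B1–B2, B2–B3
The largest bag has 2 vertices, giving width 1; this decomposition certifies tw(G) ≤ 1. Any graph with an edge has treewidth ≥ 1, and G has the edge 2–3. Therefore the treewidth is 1.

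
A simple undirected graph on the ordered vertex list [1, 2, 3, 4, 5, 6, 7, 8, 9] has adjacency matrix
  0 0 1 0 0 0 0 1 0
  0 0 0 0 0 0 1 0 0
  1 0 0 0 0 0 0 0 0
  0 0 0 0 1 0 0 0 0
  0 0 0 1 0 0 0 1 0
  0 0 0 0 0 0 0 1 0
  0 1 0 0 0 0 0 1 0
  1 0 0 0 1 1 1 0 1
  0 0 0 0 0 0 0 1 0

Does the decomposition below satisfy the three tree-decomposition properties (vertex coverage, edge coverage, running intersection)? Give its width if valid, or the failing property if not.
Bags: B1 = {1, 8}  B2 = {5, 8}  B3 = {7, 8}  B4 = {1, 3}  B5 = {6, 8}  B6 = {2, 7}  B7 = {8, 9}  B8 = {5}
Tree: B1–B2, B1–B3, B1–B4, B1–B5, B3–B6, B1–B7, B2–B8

A tree decomposition must satisfy three properties: every vertex lies in some bag; for every edge, both endpoints lie together in some bag; and for every vertex, the bags containing it form a connected subtree. Here vertex 4 appears in no bag, so the decomposition is invalid.

No — vertex 4 appears in no bag.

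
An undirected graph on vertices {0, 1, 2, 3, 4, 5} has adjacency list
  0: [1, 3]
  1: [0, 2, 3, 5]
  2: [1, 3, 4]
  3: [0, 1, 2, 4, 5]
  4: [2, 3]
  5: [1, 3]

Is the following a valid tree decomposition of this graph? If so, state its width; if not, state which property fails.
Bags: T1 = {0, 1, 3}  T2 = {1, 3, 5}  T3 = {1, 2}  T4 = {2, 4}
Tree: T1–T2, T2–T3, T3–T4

A tree decomposition must satisfy three properties: every vertex lies in some bag; for every edge, both endpoints lie together in some bag; and for every vertex, the bags containing it form a connected subtree. Here edge (3,2) lies in no bag, so the decomposition is invalid.

No — edge (3,2) lies in no bag.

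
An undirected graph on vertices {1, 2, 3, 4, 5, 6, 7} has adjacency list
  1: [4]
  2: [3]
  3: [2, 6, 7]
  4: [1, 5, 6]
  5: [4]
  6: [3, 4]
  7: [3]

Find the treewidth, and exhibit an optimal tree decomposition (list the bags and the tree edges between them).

Every bag has size at most 2, so the width is 2 − 1 = 1 and tw(G) ≤ 1. Any graph with an edge has treewidth ≥ 1, and G has the edge 1–4. Therefore the treewidth is 1.

Treewidth 1.
Bags: B1 = {1, 4}  B2 = {4, 6}  B3 = {4, 5}  B4 = {3, 6}  B5 = {3, 7}  B6 = {2, 3}
Tree: B1–B2, B2–B3, B2–B4, B4–B5, B4–B6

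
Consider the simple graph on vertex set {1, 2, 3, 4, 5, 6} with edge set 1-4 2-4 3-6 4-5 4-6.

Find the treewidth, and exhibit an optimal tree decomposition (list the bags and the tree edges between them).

The largest bag has 2 vertices, giving width 1; this decomposition certifies tw(G) ≤ 1. Since G has at least one edge (e.g. 5–4), it is not an edgeless graph, so tw(G) ≥ 1. Therefore the treewidth is 1.

Treewidth 1.
Bags: B1 = {4, 5}  B2 = {1, 4}  B3 = {4, 6}  B4 = {2, 4}  B5 = {3, 6}
Tree: B1–B2, B1–B3, B2–B4, B3–B5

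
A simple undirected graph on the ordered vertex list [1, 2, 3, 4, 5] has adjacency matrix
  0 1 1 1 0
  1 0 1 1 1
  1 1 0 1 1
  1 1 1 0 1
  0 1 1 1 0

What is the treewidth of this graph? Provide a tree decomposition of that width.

Treewidth 3.
One optimal decomposition is:
Bags: B1 = {1, 2, 3, 4}  B2 = {2, 3, 4, 5}
Tree: B1–B2

The largest bag has 4 vertices, giving width 3; this decomposition certifies tw(G) ≤ 3. For the lower bound, the 4 vertices {1, 2, 3, 4} are pairwise adjacent, and any tree decomposition puts a clique entirely inside one bag — forcing width ≥ 3. Hence tw(G) = 3 exactly.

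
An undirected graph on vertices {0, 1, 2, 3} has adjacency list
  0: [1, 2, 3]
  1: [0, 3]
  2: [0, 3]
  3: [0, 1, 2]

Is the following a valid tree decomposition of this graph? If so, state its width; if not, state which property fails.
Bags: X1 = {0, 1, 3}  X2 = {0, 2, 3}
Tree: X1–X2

Every vertex of G appears in some bag (union = {0, 1, 2, 3}); every edge is covered by a bag; and for each vertex v the set of bags containing v is connected in the bag tree. The decomposition is therefore valid. The largest bag has 3 vertices, so the width is 2.

Yes; width 2.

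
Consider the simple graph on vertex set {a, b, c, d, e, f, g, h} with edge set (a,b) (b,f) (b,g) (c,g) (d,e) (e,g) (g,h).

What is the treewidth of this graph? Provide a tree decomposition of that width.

Each bag holds 2 vertices, so the decomposition has width 1, which upper-bounds the treewidth. Any graph with an edge has treewidth ≥ 1, and G has the edge e–g. Hence tw(G) = 1 exactly.

Treewidth 1.
One optimal decomposition is:
Bags: B1 = {e, g}  B2 = {b, g}  B3 = {b, f}  B4 = {c, g}  B5 = {a, b}  B6 = {g, h}  B7 = {d, e}
Tree: B1–B2, B2–B3, B1–B4, B3–B5, B4–B6, B1–B7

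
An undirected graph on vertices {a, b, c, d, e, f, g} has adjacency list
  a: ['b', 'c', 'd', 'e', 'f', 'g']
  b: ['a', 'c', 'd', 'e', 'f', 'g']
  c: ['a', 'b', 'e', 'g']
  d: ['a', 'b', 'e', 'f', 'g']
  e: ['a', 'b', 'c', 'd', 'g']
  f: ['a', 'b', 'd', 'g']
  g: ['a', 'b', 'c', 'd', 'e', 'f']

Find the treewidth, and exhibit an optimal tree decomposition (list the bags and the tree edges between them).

Each bag holds 5 vertices, so the decomposition has width 4, which upper-bounds the treewidth. On the other hand G contains the 5-clique {a, b, d, e, g}. A clique must lie in a single bag of any decomposition, so no decomposition can have width below 4. Combining the bounds, tw(G) = 4.

Treewidth 4.
Bags: B1 = {a, b, d, f, g}  B2 = {a, b, d, e, g}  B3 = {a, b, c, e, g}
Tree: B1–B2, B2–B3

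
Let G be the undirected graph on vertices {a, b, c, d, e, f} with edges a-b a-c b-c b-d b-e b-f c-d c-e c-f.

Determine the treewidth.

A width-2 tree decomposition is:
Bags: B1 = {b, c, e}  B2 = {a, b, c}  B3 = {b, c, f}  B4 = {b, c, d}
Tree: B1–B2, B2–B3, B3–B4
The largest bag has 3 vertices, giving width 2; this decomposition certifies tw(G) ≤ 2. Conversely, {b, c, d} is a clique of size 3, and the vertices of any clique must share a bag in every tree decomposition; so some bag has ≥ 3 vertices and tw(G) ≥ 2. Therefore the treewidth is 2.

2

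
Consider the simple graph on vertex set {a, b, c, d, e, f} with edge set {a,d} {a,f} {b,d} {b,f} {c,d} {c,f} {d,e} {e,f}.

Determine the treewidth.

A width-2 tree decomposition is:
Bags: B1 = {a, d, f}  B2 = {b, d, f}  B3 = {d, e, f}  B4 = {c, d, f}
Tree: B1–B2, B2–B3, B3–B4
The largest bag has 3 vertices, giving width 2; this decomposition certifies tw(G) ≤ 2. The edges f–a–d–b–f form a cycle, so G is not a tree and its treewidth is at least 2. Therefore the treewidth is 2.

2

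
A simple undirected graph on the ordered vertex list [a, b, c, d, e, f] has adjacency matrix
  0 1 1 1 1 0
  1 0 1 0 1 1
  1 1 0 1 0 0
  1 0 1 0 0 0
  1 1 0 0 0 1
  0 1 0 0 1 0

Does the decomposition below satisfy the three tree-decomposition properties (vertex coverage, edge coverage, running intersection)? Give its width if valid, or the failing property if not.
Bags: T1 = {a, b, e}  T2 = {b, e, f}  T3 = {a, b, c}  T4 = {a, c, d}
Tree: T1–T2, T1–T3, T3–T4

Every vertex of G appears in some bag (union = {a, b, c, d, e, f}); every edge is covered by a bag; and for each vertex v the set of bags containing v is connected in the bag tree. The decomposition is therefore valid. The largest bag has 3 vertices, so the width is 2.

Yes; width 2.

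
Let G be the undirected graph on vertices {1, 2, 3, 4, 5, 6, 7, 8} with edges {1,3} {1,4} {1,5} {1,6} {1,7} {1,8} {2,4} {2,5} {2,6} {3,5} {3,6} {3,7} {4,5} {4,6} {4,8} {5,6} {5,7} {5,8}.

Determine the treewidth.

3

A width-3 tree decomposition is:
Bags: B1 = {1, 4, 5, 6}  B2 = {1, 3, 5, 6}  B3 = {1, 4, 5, 8}  B4 = {2, 4, 5, 6}  B5 = {1, 3, 5, 7}
Tree: B1–B2, B1–B3, B1–B4, B2–B5
Each bag holds 4 vertices, so the decomposition has width 3, which upper-bounds the treewidth. Conversely, {1, 4, 5, 8} is a clique of size 4, and the vertices of any clique must share a bag in every tree decomposition; so some bag has ≥ 4 vertices and tw(G) ≥ 3. Therefore the treewidth is 3.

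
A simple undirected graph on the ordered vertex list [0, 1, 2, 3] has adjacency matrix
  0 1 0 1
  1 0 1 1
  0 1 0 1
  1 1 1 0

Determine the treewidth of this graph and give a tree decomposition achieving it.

The largest bag has 3 vertices, giving width 2; this decomposition certifies tw(G) ≤ 2. Conversely, {0, 1, 3} is a clique of size 3, and the vertices of any clique must share a bag in every tree decomposition; so some bag has ≥ 3 vertices and tw(G) ≥ 2. Therefore the treewidth is 2.

Treewidth 2.
Bags: B1 = {1, 2, 3}  B2 = {0, 1, 3}
Tree: B1–B2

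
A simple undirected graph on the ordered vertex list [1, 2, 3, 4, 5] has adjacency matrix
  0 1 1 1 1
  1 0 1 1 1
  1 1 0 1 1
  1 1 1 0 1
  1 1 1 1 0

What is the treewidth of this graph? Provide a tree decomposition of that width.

A single bag containing all 5 vertices is trivially a valid decomposition of width 4. For the lower bound, the 5 vertices {1, 2, 3, 4, 5} are pairwise adjacent, and any tree decomposition puts a clique entirely inside one bag — forcing width ≥ 4. Combining the bounds, tw(G) = 4.

Treewidth 4.
One such decomposition:
Bags: B1 = {1, 2, 3, 4, 5}
Tree: (single bag)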